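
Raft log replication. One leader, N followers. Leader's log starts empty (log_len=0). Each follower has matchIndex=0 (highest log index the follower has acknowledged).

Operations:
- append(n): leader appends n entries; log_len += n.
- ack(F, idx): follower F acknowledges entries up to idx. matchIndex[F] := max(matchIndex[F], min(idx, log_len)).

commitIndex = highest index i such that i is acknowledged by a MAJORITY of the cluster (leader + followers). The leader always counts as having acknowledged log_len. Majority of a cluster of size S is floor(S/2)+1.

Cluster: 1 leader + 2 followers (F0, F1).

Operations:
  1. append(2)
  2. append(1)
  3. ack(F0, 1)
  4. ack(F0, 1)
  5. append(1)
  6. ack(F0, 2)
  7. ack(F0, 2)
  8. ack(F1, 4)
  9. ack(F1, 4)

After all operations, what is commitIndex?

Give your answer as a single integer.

Answer: 4

Derivation:
Op 1: append 2 -> log_len=2
Op 2: append 1 -> log_len=3
Op 3: F0 acks idx 1 -> match: F0=1 F1=0; commitIndex=1
Op 4: F0 acks idx 1 -> match: F0=1 F1=0; commitIndex=1
Op 5: append 1 -> log_len=4
Op 6: F0 acks idx 2 -> match: F0=2 F1=0; commitIndex=2
Op 7: F0 acks idx 2 -> match: F0=2 F1=0; commitIndex=2
Op 8: F1 acks idx 4 -> match: F0=2 F1=4; commitIndex=4
Op 9: F1 acks idx 4 -> match: F0=2 F1=4; commitIndex=4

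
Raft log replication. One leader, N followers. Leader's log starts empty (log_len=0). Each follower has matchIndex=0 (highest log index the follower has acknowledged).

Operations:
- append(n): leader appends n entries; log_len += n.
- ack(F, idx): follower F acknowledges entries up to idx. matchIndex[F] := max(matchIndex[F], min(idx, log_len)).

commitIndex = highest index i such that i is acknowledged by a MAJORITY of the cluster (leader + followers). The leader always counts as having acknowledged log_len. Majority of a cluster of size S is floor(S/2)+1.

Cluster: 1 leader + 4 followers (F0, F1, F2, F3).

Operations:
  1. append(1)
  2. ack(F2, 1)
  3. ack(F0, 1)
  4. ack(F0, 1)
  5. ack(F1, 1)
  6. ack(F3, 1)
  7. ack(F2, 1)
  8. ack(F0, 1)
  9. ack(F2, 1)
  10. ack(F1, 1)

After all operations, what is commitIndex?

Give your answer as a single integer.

Answer: 1

Derivation:
Op 1: append 1 -> log_len=1
Op 2: F2 acks idx 1 -> match: F0=0 F1=0 F2=1 F3=0; commitIndex=0
Op 3: F0 acks idx 1 -> match: F0=1 F1=0 F2=1 F3=0; commitIndex=1
Op 4: F0 acks idx 1 -> match: F0=1 F1=0 F2=1 F3=0; commitIndex=1
Op 5: F1 acks idx 1 -> match: F0=1 F1=1 F2=1 F3=0; commitIndex=1
Op 6: F3 acks idx 1 -> match: F0=1 F1=1 F2=1 F3=1; commitIndex=1
Op 7: F2 acks idx 1 -> match: F0=1 F1=1 F2=1 F3=1; commitIndex=1
Op 8: F0 acks idx 1 -> match: F0=1 F1=1 F2=1 F3=1; commitIndex=1
Op 9: F2 acks idx 1 -> match: F0=1 F1=1 F2=1 F3=1; commitIndex=1
Op 10: F1 acks idx 1 -> match: F0=1 F1=1 F2=1 F3=1; commitIndex=1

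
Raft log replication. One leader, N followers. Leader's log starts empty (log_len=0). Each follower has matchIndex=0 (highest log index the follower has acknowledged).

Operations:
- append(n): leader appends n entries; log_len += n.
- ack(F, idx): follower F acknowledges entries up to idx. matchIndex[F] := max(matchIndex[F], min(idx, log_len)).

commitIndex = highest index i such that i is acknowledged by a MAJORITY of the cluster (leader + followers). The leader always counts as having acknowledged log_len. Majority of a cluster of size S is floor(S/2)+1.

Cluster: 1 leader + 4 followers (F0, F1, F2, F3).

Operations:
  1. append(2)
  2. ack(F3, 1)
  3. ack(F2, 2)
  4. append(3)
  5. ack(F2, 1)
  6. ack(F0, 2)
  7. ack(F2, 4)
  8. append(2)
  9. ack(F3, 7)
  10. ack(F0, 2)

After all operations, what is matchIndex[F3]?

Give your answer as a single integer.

Op 1: append 2 -> log_len=2
Op 2: F3 acks idx 1 -> match: F0=0 F1=0 F2=0 F3=1; commitIndex=0
Op 3: F2 acks idx 2 -> match: F0=0 F1=0 F2=2 F3=1; commitIndex=1
Op 4: append 3 -> log_len=5
Op 5: F2 acks idx 1 -> match: F0=0 F1=0 F2=2 F3=1; commitIndex=1
Op 6: F0 acks idx 2 -> match: F0=2 F1=0 F2=2 F3=1; commitIndex=2
Op 7: F2 acks idx 4 -> match: F0=2 F1=0 F2=4 F3=1; commitIndex=2
Op 8: append 2 -> log_len=7
Op 9: F3 acks idx 7 -> match: F0=2 F1=0 F2=4 F3=7; commitIndex=4
Op 10: F0 acks idx 2 -> match: F0=2 F1=0 F2=4 F3=7; commitIndex=4

Answer: 7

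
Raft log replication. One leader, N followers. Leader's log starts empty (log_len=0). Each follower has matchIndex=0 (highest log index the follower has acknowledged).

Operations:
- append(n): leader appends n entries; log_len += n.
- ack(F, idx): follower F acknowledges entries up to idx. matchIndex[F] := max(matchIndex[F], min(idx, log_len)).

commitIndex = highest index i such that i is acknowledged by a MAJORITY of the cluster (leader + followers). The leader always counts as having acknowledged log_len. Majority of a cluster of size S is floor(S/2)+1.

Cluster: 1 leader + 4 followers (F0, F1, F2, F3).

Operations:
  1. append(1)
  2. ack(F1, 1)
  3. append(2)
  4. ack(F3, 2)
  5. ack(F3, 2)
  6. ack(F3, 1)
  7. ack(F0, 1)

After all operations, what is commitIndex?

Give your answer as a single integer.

Answer: 1

Derivation:
Op 1: append 1 -> log_len=1
Op 2: F1 acks idx 1 -> match: F0=0 F1=1 F2=0 F3=0; commitIndex=0
Op 3: append 2 -> log_len=3
Op 4: F3 acks idx 2 -> match: F0=0 F1=1 F2=0 F3=2; commitIndex=1
Op 5: F3 acks idx 2 -> match: F0=0 F1=1 F2=0 F3=2; commitIndex=1
Op 6: F3 acks idx 1 -> match: F0=0 F1=1 F2=0 F3=2; commitIndex=1
Op 7: F0 acks idx 1 -> match: F0=1 F1=1 F2=0 F3=2; commitIndex=1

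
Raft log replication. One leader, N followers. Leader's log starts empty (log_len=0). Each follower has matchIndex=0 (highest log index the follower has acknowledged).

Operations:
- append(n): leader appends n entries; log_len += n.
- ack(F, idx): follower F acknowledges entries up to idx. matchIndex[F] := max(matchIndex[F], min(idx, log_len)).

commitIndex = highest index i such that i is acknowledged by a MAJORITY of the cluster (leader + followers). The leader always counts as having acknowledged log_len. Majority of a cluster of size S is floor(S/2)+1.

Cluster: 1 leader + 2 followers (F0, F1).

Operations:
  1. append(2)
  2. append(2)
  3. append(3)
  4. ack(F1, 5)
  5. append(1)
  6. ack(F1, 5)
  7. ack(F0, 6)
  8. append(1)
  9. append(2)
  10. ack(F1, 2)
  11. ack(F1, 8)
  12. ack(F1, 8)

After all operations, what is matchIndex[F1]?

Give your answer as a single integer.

Answer: 8

Derivation:
Op 1: append 2 -> log_len=2
Op 2: append 2 -> log_len=4
Op 3: append 3 -> log_len=7
Op 4: F1 acks idx 5 -> match: F0=0 F1=5; commitIndex=5
Op 5: append 1 -> log_len=8
Op 6: F1 acks idx 5 -> match: F0=0 F1=5; commitIndex=5
Op 7: F0 acks idx 6 -> match: F0=6 F1=5; commitIndex=6
Op 8: append 1 -> log_len=9
Op 9: append 2 -> log_len=11
Op 10: F1 acks idx 2 -> match: F0=6 F1=5; commitIndex=6
Op 11: F1 acks idx 8 -> match: F0=6 F1=8; commitIndex=8
Op 12: F1 acks idx 8 -> match: F0=6 F1=8; commitIndex=8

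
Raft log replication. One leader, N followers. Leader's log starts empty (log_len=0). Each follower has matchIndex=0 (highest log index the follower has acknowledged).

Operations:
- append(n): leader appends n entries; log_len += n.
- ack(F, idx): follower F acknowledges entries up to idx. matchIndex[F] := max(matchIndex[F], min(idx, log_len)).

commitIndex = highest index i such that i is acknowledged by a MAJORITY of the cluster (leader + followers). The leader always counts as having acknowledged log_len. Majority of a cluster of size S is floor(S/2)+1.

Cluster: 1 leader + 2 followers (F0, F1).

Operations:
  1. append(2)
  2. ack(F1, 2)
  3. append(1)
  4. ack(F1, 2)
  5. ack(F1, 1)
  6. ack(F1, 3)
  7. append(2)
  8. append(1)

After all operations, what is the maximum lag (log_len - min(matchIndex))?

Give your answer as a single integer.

Op 1: append 2 -> log_len=2
Op 2: F1 acks idx 2 -> match: F0=0 F1=2; commitIndex=2
Op 3: append 1 -> log_len=3
Op 4: F1 acks idx 2 -> match: F0=0 F1=2; commitIndex=2
Op 5: F1 acks idx 1 -> match: F0=0 F1=2; commitIndex=2
Op 6: F1 acks idx 3 -> match: F0=0 F1=3; commitIndex=3
Op 7: append 2 -> log_len=5
Op 8: append 1 -> log_len=6

Answer: 6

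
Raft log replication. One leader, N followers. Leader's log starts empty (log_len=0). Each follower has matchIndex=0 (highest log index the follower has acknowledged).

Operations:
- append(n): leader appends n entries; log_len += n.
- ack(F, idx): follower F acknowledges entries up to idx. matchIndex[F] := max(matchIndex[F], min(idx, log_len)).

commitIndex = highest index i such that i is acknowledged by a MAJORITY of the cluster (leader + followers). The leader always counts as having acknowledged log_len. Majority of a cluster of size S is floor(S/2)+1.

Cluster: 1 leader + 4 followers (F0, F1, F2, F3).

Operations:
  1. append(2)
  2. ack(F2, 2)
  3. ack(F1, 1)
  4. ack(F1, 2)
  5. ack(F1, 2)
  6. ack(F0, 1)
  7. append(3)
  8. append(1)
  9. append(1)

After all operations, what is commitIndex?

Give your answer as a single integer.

Answer: 2

Derivation:
Op 1: append 2 -> log_len=2
Op 2: F2 acks idx 2 -> match: F0=0 F1=0 F2=2 F3=0; commitIndex=0
Op 3: F1 acks idx 1 -> match: F0=0 F1=1 F2=2 F3=0; commitIndex=1
Op 4: F1 acks idx 2 -> match: F0=0 F1=2 F2=2 F3=0; commitIndex=2
Op 5: F1 acks idx 2 -> match: F0=0 F1=2 F2=2 F3=0; commitIndex=2
Op 6: F0 acks idx 1 -> match: F0=1 F1=2 F2=2 F3=0; commitIndex=2
Op 7: append 3 -> log_len=5
Op 8: append 1 -> log_len=6
Op 9: append 1 -> log_len=7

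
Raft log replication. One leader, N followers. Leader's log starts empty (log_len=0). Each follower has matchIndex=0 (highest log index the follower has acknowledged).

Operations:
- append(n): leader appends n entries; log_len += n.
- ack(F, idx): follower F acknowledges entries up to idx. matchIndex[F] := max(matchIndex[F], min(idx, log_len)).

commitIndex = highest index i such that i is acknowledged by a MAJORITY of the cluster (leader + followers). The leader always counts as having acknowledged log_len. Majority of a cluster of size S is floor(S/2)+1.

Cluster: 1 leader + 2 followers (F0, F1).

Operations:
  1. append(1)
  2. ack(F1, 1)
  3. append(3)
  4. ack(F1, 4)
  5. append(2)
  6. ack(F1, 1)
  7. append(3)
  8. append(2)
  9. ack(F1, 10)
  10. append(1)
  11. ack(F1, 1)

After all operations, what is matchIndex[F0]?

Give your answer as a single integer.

Op 1: append 1 -> log_len=1
Op 2: F1 acks idx 1 -> match: F0=0 F1=1; commitIndex=1
Op 3: append 3 -> log_len=4
Op 4: F1 acks idx 4 -> match: F0=0 F1=4; commitIndex=4
Op 5: append 2 -> log_len=6
Op 6: F1 acks idx 1 -> match: F0=0 F1=4; commitIndex=4
Op 7: append 3 -> log_len=9
Op 8: append 2 -> log_len=11
Op 9: F1 acks idx 10 -> match: F0=0 F1=10; commitIndex=10
Op 10: append 1 -> log_len=12
Op 11: F1 acks idx 1 -> match: F0=0 F1=10; commitIndex=10

Answer: 0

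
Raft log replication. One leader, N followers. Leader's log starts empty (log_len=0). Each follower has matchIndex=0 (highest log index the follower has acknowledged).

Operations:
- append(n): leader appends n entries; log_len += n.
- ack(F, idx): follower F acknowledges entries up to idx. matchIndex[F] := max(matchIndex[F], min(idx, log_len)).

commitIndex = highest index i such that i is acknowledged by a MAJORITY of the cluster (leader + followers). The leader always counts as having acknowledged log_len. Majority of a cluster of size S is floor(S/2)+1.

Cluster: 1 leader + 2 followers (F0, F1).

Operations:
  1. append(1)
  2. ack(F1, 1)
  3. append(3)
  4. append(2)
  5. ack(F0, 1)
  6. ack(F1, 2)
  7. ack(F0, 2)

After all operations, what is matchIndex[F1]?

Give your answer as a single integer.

Answer: 2

Derivation:
Op 1: append 1 -> log_len=1
Op 2: F1 acks idx 1 -> match: F0=0 F1=1; commitIndex=1
Op 3: append 3 -> log_len=4
Op 4: append 2 -> log_len=6
Op 5: F0 acks idx 1 -> match: F0=1 F1=1; commitIndex=1
Op 6: F1 acks idx 2 -> match: F0=1 F1=2; commitIndex=2
Op 7: F0 acks idx 2 -> match: F0=2 F1=2; commitIndex=2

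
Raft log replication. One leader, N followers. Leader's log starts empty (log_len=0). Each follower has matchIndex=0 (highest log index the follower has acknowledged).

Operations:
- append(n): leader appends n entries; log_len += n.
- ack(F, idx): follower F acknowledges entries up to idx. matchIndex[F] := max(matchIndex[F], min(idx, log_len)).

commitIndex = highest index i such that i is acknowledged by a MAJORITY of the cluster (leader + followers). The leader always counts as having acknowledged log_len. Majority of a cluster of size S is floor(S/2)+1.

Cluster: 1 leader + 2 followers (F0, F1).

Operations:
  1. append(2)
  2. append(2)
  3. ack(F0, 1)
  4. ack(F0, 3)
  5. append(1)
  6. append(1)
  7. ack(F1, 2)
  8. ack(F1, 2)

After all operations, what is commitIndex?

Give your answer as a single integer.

Op 1: append 2 -> log_len=2
Op 2: append 2 -> log_len=4
Op 3: F0 acks idx 1 -> match: F0=1 F1=0; commitIndex=1
Op 4: F0 acks idx 3 -> match: F0=3 F1=0; commitIndex=3
Op 5: append 1 -> log_len=5
Op 6: append 1 -> log_len=6
Op 7: F1 acks idx 2 -> match: F0=3 F1=2; commitIndex=3
Op 8: F1 acks idx 2 -> match: F0=3 F1=2; commitIndex=3

Answer: 3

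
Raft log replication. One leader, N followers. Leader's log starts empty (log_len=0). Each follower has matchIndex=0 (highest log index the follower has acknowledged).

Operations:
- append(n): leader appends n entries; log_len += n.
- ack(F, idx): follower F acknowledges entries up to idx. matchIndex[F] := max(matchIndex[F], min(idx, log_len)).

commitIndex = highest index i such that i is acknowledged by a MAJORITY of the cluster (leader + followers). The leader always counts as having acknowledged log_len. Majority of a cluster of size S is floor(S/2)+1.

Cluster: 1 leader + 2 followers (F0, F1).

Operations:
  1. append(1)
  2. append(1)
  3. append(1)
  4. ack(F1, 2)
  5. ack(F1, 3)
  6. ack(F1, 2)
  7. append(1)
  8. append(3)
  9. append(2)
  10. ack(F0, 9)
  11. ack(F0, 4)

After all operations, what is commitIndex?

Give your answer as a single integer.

Answer: 9

Derivation:
Op 1: append 1 -> log_len=1
Op 2: append 1 -> log_len=2
Op 3: append 1 -> log_len=3
Op 4: F1 acks idx 2 -> match: F0=0 F1=2; commitIndex=2
Op 5: F1 acks idx 3 -> match: F0=0 F1=3; commitIndex=3
Op 6: F1 acks idx 2 -> match: F0=0 F1=3; commitIndex=3
Op 7: append 1 -> log_len=4
Op 8: append 3 -> log_len=7
Op 9: append 2 -> log_len=9
Op 10: F0 acks idx 9 -> match: F0=9 F1=3; commitIndex=9
Op 11: F0 acks idx 4 -> match: F0=9 F1=3; commitIndex=9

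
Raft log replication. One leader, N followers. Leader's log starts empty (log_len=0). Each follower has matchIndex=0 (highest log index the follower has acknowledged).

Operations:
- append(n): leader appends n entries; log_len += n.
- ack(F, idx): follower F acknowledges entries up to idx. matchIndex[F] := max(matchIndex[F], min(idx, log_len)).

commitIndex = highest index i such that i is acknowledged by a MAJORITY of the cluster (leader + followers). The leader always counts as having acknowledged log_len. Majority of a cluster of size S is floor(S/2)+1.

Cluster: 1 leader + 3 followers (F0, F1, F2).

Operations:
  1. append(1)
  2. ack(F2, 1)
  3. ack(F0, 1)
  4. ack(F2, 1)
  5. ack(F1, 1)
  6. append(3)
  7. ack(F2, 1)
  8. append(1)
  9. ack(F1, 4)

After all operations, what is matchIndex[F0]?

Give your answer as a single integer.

Op 1: append 1 -> log_len=1
Op 2: F2 acks idx 1 -> match: F0=0 F1=0 F2=1; commitIndex=0
Op 3: F0 acks idx 1 -> match: F0=1 F1=0 F2=1; commitIndex=1
Op 4: F2 acks idx 1 -> match: F0=1 F1=0 F2=1; commitIndex=1
Op 5: F1 acks idx 1 -> match: F0=1 F1=1 F2=1; commitIndex=1
Op 6: append 3 -> log_len=4
Op 7: F2 acks idx 1 -> match: F0=1 F1=1 F2=1; commitIndex=1
Op 8: append 1 -> log_len=5
Op 9: F1 acks idx 4 -> match: F0=1 F1=4 F2=1; commitIndex=1

Answer: 1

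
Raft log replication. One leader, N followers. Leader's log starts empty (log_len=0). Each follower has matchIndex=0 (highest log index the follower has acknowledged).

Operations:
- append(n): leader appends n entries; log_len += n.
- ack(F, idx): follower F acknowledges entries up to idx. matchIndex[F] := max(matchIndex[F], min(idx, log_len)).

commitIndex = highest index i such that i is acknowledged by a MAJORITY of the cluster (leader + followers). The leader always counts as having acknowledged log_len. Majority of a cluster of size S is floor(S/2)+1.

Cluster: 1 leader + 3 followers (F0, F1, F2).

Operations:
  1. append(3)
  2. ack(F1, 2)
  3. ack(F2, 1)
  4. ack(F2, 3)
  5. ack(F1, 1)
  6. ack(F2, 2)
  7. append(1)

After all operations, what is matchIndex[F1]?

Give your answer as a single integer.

Op 1: append 3 -> log_len=3
Op 2: F1 acks idx 2 -> match: F0=0 F1=2 F2=0; commitIndex=0
Op 3: F2 acks idx 1 -> match: F0=0 F1=2 F2=1; commitIndex=1
Op 4: F2 acks idx 3 -> match: F0=0 F1=2 F2=3; commitIndex=2
Op 5: F1 acks idx 1 -> match: F0=0 F1=2 F2=3; commitIndex=2
Op 6: F2 acks idx 2 -> match: F0=0 F1=2 F2=3; commitIndex=2
Op 7: append 1 -> log_len=4

Answer: 2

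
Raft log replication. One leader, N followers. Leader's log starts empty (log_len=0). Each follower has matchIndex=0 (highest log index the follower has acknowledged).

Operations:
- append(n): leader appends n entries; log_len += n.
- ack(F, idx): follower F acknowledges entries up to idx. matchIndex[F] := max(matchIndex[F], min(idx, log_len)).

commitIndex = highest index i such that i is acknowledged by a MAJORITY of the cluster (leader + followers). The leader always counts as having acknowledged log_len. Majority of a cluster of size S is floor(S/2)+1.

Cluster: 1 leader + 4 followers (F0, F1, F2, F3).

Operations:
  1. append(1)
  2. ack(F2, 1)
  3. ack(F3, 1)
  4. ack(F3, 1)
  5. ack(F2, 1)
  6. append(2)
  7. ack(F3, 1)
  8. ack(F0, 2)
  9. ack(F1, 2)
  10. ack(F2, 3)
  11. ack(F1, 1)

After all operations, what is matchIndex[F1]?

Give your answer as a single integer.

Op 1: append 1 -> log_len=1
Op 2: F2 acks idx 1 -> match: F0=0 F1=0 F2=1 F3=0; commitIndex=0
Op 3: F3 acks idx 1 -> match: F0=0 F1=0 F2=1 F3=1; commitIndex=1
Op 4: F3 acks idx 1 -> match: F0=0 F1=0 F2=1 F3=1; commitIndex=1
Op 5: F2 acks idx 1 -> match: F0=0 F1=0 F2=1 F3=1; commitIndex=1
Op 6: append 2 -> log_len=3
Op 7: F3 acks idx 1 -> match: F0=0 F1=0 F2=1 F3=1; commitIndex=1
Op 8: F0 acks idx 2 -> match: F0=2 F1=0 F2=1 F3=1; commitIndex=1
Op 9: F1 acks idx 2 -> match: F0=2 F1=2 F2=1 F3=1; commitIndex=2
Op 10: F2 acks idx 3 -> match: F0=2 F1=2 F2=3 F3=1; commitIndex=2
Op 11: F1 acks idx 1 -> match: F0=2 F1=2 F2=3 F3=1; commitIndex=2

Answer: 2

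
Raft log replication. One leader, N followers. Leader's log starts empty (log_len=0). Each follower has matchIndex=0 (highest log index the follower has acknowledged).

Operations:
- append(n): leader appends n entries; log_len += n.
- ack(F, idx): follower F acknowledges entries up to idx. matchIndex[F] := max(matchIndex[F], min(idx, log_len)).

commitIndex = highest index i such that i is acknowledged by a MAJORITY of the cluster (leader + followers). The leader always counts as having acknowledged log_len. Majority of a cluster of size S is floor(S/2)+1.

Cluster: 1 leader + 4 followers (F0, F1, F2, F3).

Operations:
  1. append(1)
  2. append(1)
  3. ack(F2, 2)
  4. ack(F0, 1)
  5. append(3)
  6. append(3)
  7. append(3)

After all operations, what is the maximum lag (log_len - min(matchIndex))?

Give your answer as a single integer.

Op 1: append 1 -> log_len=1
Op 2: append 1 -> log_len=2
Op 3: F2 acks idx 2 -> match: F0=0 F1=0 F2=2 F3=0; commitIndex=0
Op 4: F0 acks idx 1 -> match: F0=1 F1=0 F2=2 F3=0; commitIndex=1
Op 5: append 3 -> log_len=5
Op 6: append 3 -> log_len=8
Op 7: append 3 -> log_len=11

Answer: 11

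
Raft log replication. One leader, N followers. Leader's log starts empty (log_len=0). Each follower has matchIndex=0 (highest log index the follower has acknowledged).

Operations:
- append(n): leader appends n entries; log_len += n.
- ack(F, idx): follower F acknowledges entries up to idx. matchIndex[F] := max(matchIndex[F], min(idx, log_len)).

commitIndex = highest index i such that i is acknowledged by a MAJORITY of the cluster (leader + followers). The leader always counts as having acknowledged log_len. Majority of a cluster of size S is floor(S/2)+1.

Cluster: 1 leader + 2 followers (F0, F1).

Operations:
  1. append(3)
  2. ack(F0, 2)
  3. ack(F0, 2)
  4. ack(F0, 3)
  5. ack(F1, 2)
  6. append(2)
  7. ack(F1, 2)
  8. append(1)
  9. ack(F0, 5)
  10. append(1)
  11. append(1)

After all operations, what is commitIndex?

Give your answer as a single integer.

Op 1: append 3 -> log_len=3
Op 2: F0 acks idx 2 -> match: F0=2 F1=0; commitIndex=2
Op 3: F0 acks idx 2 -> match: F0=2 F1=0; commitIndex=2
Op 4: F0 acks idx 3 -> match: F0=3 F1=0; commitIndex=3
Op 5: F1 acks idx 2 -> match: F0=3 F1=2; commitIndex=3
Op 6: append 2 -> log_len=5
Op 7: F1 acks idx 2 -> match: F0=3 F1=2; commitIndex=3
Op 8: append 1 -> log_len=6
Op 9: F0 acks idx 5 -> match: F0=5 F1=2; commitIndex=5
Op 10: append 1 -> log_len=7
Op 11: append 1 -> log_len=8

Answer: 5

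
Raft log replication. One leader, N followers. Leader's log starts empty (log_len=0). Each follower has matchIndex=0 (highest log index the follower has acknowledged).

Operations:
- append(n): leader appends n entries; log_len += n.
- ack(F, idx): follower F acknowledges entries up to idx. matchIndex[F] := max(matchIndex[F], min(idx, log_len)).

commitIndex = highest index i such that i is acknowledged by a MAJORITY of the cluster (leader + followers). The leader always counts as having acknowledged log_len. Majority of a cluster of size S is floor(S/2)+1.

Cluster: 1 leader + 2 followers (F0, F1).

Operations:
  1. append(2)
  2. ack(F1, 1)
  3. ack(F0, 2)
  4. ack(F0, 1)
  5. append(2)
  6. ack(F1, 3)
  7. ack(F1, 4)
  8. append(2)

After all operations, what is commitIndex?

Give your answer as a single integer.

Op 1: append 2 -> log_len=2
Op 2: F1 acks idx 1 -> match: F0=0 F1=1; commitIndex=1
Op 3: F0 acks idx 2 -> match: F0=2 F1=1; commitIndex=2
Op 4: F0 acks idx 1 -> match: F0=2 F1=1; commitIndex=2
Op 5: append 2 -> log_len=4
Op 6: F1 acks idx 3 -> match: F0=2 F1=3; commitIndex=3
Op 7: F1 acks idx 4 -> match: F0=2 F1=4; commitIndex=4
Op 8: append 2 -> log_len=6

Answer: 4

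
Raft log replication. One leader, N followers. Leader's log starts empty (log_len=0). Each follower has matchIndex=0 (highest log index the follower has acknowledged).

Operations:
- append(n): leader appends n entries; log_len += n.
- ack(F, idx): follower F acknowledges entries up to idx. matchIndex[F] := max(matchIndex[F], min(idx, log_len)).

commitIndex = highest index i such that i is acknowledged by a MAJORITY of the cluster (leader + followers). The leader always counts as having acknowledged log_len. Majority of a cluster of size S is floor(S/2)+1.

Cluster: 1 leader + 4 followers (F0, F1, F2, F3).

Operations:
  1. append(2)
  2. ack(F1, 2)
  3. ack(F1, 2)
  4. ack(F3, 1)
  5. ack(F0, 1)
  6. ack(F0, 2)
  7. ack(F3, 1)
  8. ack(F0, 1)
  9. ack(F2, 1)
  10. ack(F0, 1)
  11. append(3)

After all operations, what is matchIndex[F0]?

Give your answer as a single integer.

Op 1: append 2 -> log_len=2
Op 2: F1 acks idx 2 -> match: F0=0 F1=2 F2=0 F3=0; commitIndex=0
Op 3: F1 acks idx 2 -> match: F0=0 F1=2 F2=0 F3=0; commitIndex=0
Op 4: F3 acks idx 1 -> match: F0=0 F1=2 F2=0 F3=1; commitIndex=1
Op 5: F0 acks idx 1 -> match: F0=1 F1=2 F2=0 F3=1; commitIndex=1
Op 6: F0 acks idx 2 -> match: F0=2 F1=2 F2=0 F3=1; commitIndex=2
Op 7: F3 acks idx 1 -> match: F0=2 F1=2 F2=0 F3=1; commitIndex=2
Op 8: F0 acks idx 1 -> match: F0=2 F1=2 F2=0 F3=1; commitIndex=2
Op 9: F2 acks idx 1 -> match: F0=2 F1=2 F2=1 F3=1; commitIndex=2
Op 10: F0 acks idx 1 -> match: F0=2 F1=2 F2=1 F3=1; commitIndex=2
Op 11: append 3 -> log_len=5

Answer: 2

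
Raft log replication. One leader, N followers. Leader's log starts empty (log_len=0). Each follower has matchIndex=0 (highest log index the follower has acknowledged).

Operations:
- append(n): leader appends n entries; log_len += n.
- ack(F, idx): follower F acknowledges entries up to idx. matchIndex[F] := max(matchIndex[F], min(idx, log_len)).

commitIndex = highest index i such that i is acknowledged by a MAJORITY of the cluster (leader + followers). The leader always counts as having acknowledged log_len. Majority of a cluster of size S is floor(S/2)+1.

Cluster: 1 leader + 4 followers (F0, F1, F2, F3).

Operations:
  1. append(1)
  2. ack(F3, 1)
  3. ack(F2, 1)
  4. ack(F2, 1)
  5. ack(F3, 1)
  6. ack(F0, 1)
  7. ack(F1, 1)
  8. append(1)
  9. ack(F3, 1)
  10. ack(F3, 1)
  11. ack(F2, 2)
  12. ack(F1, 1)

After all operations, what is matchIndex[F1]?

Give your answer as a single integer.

Answer: 1

Derivation:
Op 1: append 1 -> log_len=1
Op 2: F3 acks idx 1 -> match: F0=0 F1=0 F2=0 F3=1; commitIndex=0
Op 3: F2 acks idx 1 -> match: F0=0 F1=0 F2=1 F3=1; commitIndex=1
Op 4: F2 acks idx 1 -> match: F0=0 F1=0 F2=1 F3=1; commitIndex=1
Op 5: F3 acks idx 1 -> match: F0=0 F1=0 F2=1 F3=1; commitIndex=1
Op 6: F0 acks idx 1 -> match: F0=1 F1=0 F2=1 F3=1; commitIndex=1
Op 7: F1 acks idx 1 -> match: F0=1 F1=1 F2=1 F3=1; commitIndex=1
Op 8: append 1 -> log_len=2
Op 9: F3 acks idx 1 -> match: F0=1 F1=1 F2=1 F3=1; commitIndex=1
Op 10: F3 acks idx 1 -> match: F0=1 F1=1 F2=1 F3=1; commitIndex=1
Op 11: F2 acks idx 2 -> match: F0=1 F1=1 F2=2 F3=1; commitIndex=1
Op 12: F1 acks idx 1 -> match: F0=1 F1=1 F2=2 F3=1; commitIndex=1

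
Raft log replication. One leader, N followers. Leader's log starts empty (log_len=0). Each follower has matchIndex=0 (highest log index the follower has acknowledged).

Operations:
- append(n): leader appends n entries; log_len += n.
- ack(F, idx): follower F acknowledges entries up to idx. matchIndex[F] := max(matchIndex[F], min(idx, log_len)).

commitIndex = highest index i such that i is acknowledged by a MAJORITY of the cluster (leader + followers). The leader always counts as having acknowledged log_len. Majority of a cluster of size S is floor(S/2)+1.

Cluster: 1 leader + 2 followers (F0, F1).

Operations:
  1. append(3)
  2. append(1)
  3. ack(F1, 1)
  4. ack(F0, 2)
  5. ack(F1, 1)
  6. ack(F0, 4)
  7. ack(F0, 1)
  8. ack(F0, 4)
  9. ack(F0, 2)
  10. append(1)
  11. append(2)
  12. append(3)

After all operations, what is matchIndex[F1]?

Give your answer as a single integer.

Op 1: append 3 -> log_len=3
Op 2: append 1 -> log_len=4
Op 3: F1 acks idx 1 -> match: F0=0 F1=1; commitIndex=1
Op 4: F0 acks idx 2 -> match: F0=2 F1=1; commitIndex=2
Op 5: F1 acks idx 1 -> match: F0=2 F1=1; commitIndex=2
Op 6: F0 acks idx 4 -> match: F0=4 F1=1; commitIndex=4
Op 7: F0 acks idx 1 -> match: F0=4 F1=1; commitIndex=4
Op 8: F0 acks idx 4 -> match: F0=4 F1=1; commitIndex=4
Op 9: F0 acks idx 2 -> match: F0=4 F1=1; commitIndex=4
Op 10: append 1 -> log_len=5
Op 11: append 2 -> log_len=7
Op 12: append 3 -> log_len=10

Answer: 1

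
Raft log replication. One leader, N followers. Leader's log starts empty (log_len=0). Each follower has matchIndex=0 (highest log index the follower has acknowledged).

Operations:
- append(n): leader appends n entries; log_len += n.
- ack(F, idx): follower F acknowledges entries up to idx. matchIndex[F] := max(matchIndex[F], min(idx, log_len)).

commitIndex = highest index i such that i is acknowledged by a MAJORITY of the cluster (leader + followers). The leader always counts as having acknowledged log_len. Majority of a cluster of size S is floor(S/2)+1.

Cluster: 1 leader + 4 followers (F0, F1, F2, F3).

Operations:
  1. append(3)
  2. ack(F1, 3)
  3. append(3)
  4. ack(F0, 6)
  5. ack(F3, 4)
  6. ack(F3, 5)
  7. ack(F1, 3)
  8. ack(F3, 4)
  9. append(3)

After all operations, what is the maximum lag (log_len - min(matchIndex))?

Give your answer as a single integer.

Op 1: append 3 -> log_len=3
Op 2: F1 acks idx 3 -> match: F0=0 F1=3 F2=0 F3=0; commitIndex=0
Op 3: append 3 -> log_len=6
Op 4: F0 acks idx 6 -> match: F0=6 F1=3 F2=0 F3=0; commitIndex=3
Op 5: F3 acks idx 4 -> match: F0=6 F1=3 F2=0 F3=4; commitIndex=4
Op 6: F3 acks idx 5 -> match: F0=6 F1=3 F2=0 F3=5; commitIndex=5
Op 7: F1 acks idx 3 -> match: F0=6 F1=3 F2=0 F3=5; commitIndex=5
Op 8: F3 acks idx 4 -> match: F0=6 F1=3 F2=0 F3=5; commitIndex=5
Op 9: append 3 -> log_len=9

Answer: 9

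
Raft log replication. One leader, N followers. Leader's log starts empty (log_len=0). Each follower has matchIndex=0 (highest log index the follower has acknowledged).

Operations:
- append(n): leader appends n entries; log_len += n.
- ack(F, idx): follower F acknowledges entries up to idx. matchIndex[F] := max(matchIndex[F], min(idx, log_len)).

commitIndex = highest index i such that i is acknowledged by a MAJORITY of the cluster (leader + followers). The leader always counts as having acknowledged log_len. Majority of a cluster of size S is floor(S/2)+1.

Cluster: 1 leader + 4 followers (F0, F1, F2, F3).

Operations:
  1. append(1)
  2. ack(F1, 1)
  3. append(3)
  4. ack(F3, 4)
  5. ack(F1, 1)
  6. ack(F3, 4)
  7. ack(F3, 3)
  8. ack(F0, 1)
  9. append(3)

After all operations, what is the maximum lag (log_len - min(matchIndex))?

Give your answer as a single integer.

Op 1: append 1 -> log_len=1
Op 2: F1 acks idx 1 -> match: F0=0 F1=1 F2=0 F3=0; commitIndex=0
Op 3: append 3 -> log_len=4
Op 4: F3 acks idx 4 -> match: F0=0 F1=1 F2=0 F3=4; commitIndex=1
Op 5: F1 acks idx 1 -> match: F0=0 F1=1 F2=0 F3=4; commitIndex=1
Op 6: F3 acks idx 4 -> match: F0=0 F1=1 F2=0 F3=4; commitIndex=1
Op 7: F3 acks idx 3 -> match: F0=0 F1=1 F2=0 F3=4; commitIndex=1
Op 8: F0 acks idx 1 -> match: F0=1 F1=1 F2=0 F3=4; commitIndex=1
Op 9: append 3 -> log_len=7

Answer: 7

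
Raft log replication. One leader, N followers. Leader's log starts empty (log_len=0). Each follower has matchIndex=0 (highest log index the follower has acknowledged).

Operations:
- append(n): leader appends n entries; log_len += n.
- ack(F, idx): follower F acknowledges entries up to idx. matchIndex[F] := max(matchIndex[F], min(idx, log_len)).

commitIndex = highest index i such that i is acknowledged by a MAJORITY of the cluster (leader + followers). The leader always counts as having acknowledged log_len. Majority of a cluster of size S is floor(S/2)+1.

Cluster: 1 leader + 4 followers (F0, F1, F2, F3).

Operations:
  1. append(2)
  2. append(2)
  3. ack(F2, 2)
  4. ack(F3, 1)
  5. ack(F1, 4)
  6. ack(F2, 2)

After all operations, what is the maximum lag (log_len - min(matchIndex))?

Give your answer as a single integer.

Op 1: append 2 -> log_len=2
Op 2: append 2 -> log_len=4
Op 3: F2 acks idx 2 -> match: F0=0 F1=0 F2=2 F3=0; commitIndex=0
Op 4: F3 acks idx 1 -> match: F0=0 F1=0 F2=2 F3=1; commitIndex=1
Op 5: F1 acks idx 4 -> match: F0=0 F1=4 F2=2 F3=1; commitIndex=2
Op 6: F2 acks idx 2 -> match: F0=0 F1=4 F2=2 F3=1; commitIndex=2

Answer: 4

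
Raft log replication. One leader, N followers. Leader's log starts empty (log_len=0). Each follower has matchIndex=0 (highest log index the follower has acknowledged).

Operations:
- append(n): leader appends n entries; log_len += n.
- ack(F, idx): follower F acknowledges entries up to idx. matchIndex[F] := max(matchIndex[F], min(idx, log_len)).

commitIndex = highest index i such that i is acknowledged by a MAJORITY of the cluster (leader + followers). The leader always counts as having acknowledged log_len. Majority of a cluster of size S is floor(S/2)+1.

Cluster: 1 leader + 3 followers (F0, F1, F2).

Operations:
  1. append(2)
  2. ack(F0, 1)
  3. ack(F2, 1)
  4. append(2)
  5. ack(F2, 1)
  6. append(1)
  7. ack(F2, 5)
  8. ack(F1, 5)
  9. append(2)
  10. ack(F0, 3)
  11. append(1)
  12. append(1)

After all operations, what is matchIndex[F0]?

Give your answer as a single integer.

Op 1: append 2 -> log_len=2
Op 2: F0 acks idx 1 -> match: F0=1 F1=0 F2=0; commitIndex=0
Op 3: F2 acks idx 1 -> match: F0=1 F1=0 F2=1; commitIndex=1
Op 4: append 2 -> log_len=4
Op 5: F2 acks idx 1 -> match: F0=1 F1=0 F2=1; commitIndex=1
Op 6: append 1 -> log_len=5
Op 7: F2 acks idx 5 -> match: F0=1 F1=0 F2=5; commitIndex=1
Op 8: F1 acks idx 5 -> match: F0=1 F1=5 F2=5; commitIndex=5
Op 9: append 2 -> log_len=7
Op 10: F0 acks idx 3 -> match: F0=3 F1=5 F2=5; commitIndex=5
Op 11: append 1 -> log_len=8
Op 12: append 1 -> log_len=9

Answer: 3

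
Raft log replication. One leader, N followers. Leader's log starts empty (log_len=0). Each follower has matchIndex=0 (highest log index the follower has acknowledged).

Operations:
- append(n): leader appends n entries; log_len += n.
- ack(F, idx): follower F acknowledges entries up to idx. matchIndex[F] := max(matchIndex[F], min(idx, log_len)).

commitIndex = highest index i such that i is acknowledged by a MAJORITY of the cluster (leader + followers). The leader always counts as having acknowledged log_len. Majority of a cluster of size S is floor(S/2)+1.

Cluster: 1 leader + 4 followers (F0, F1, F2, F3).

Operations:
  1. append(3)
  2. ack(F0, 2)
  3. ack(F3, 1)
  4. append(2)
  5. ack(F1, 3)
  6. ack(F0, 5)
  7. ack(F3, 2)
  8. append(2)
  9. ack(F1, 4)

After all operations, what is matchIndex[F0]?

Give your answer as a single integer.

Op 1: append 3 -> log_len=3
Op 2: F0 acks idx 2 -> match: F0=2 F1=0 F2=0 F3=0; commitIndex=0
Op 3: F3 acks idx 1 -> match: F0=2 F1=0 F2=0 F3=1; commitIndex=1
Op 4: append 2 -> log_len=5
Op 5: F1 acks idx 3 -> match: F0=2 F1=3 F2=0 F3=1; commitIndex=2
Op 6: F0 acks idx 5 -> match: F0=5 F1=3 F2=0 F3=1; commitIndex=3
Op 7: F3 acks idx 2 -> match: F0=5 F1=3 F2=0 F3=2; commitIndex=3
Op 8: append 2 -> log_len=7
Op 9: F1 acks idx 4 -> match: F0=5 F1=4 F2=0 F3=2; commitIndex=4

Answer: 5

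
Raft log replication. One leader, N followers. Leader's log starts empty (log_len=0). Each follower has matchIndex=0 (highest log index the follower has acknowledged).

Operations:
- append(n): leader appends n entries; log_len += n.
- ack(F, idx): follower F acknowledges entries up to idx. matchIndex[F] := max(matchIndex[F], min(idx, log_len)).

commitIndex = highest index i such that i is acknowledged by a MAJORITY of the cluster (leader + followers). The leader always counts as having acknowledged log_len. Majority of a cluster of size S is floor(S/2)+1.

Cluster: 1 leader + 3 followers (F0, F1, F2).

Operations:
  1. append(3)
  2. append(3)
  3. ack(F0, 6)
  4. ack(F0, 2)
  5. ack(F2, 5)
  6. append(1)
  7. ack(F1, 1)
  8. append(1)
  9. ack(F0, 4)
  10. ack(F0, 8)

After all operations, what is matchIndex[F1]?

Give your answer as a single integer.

Op 1: append 3 -> log_len=3
Op 2: append 3 -> log_len=6
Op 3: F0 acks idx 6 -> match: F0=6 F1=0 F2=0; commitIndex=0
Op 4: F0 acks idx 2 -> match: F0=6 F1=0 F2=0; commitIndex=0
Op 5: F2 acks idx 5 -> match: F0=6 F1=0 F2=5; commitIndex=5
Op 6: append 1 -> log_len=7
Op 7: F1 acks idx 1 -> match: F0=6 F1=1 F2=5; commitIndex=5
Op 8: append 1 -> log_len=8
Op 9: F0 acks idx 4 -> match: F0=6 F1=1 F2=5; commitIndex=5
Op 10: F0 acks idx 8 -> match: F0=8 F1=1 F2=5; commitIndex=5

Answer: 1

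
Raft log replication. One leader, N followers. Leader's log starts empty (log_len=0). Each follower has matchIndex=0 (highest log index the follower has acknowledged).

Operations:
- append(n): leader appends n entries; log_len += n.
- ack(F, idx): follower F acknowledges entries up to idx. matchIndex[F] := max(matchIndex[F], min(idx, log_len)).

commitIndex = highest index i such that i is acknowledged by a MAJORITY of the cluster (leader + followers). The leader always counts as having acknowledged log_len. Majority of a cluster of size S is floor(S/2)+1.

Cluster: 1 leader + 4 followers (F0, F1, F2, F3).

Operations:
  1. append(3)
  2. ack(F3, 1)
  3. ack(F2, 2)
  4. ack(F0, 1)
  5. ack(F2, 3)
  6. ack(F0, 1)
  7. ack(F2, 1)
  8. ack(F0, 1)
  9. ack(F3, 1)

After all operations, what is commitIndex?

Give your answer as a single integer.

Answer: 1

Derivation:
Op 1: append 3 -> log_len=3
Op 2: F3 acks idx 1 -> match: F0=0 F1=0 F2=0 F3=1; commitIndex=0
Op 3: F2 acks idx 2 -> match: F0=0 F1=0 F2=2 F3=1; commitIndex=1
Op 4: F0 acks idx 1 -> match: F0=1 F1=0 F2=2 F3=1; commitIndex=1
Op 5: F2 acks idx 3 -> match: F0=1 F1=0 F2=3 F3=1; commitIndex=1
Op 6: F0 acks idx 1 -> match: F0=1 F1=0 F2=3 F3=1; commitIndex=1
Op 7: F2 acks idx 1 -> match: F0=1 F1=0 F2=3 F3=1; commitIndex=1
Op 8: F0 acks idx 1 -> match: F0=1 F1=0 F2=3 F3=1; commitIndex=1
Op 9: F3 acks idx 1 -> match: F0=1 F1=0 F2=3 F3=1; commitIndex=1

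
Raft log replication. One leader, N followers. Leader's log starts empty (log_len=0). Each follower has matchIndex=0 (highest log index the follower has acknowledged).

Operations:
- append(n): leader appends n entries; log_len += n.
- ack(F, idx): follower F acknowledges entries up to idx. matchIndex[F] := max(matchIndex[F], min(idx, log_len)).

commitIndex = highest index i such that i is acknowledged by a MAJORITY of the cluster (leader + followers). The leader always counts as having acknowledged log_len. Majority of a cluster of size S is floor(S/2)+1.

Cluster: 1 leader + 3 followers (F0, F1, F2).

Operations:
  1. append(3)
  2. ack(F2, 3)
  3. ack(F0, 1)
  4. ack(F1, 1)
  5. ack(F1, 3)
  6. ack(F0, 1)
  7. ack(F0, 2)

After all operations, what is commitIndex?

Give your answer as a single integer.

Answer: 3

Derivation:
Op 1: append 3 -> log_len=3
Op 2: F2 acks idx 3 -> match: F0=0 F1=0 F2=3; commitIndex=0
Op 3: F0 acks idx 1 -> match: F0=1 F1=0 F2=3; commitIndex=1
Op 4: F1 acks idx 1 -> match: F0=1 F1=1 F2=3; commitIndex=1
Op 5: F1 acks idx 3 -> match: F0=1 F1=3 F2=3; commitIndex=3
Op 6: F0 acks idx 1 -> match: F0=1 F1=3 F2=3; commitIndex=3
Op 7: F0 acks idx 2 -> match: F0=2 F1=3 F2=3; commitIndex=3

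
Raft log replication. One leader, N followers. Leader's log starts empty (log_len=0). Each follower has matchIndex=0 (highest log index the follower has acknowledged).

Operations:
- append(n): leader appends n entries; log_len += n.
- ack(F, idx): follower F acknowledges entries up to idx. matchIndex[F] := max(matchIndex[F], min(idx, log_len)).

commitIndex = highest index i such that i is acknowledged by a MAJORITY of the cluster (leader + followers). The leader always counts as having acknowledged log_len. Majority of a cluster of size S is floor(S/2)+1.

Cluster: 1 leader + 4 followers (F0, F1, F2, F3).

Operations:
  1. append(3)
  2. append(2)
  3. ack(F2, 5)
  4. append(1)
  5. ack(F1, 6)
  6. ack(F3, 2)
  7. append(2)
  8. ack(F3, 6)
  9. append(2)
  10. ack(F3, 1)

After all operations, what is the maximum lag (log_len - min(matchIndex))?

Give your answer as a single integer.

Answer: 10

Derivation:
Op 1: append 3 -> log_len=3
Op 2: append 2 -> log_len=5
Op 3: F2 acks idx 5 -> match: F0=0 F1=0 F2=5 F3=0; commitIndex=0
Op 4: append 1 -> log_len=6
Op 5: F1 acks idx 6 -> match: F0=0 F1=6 F2=5 F3=0; commitIndex=5
Op 6: F3 acks idx 2 -> match: F0=0 F1=6 F2=5 F3=2; commitIndex=5
Op 7: append 2 -> log_len=8
Op 8: F3 acks idx 6 -> match: F0=0 F1=6 F2=5 F3=6; commitIndex=6
Op 9: append 2 -> log_len=10
Op 10: F3 acks idx 1 -> match: F0=0 F1=6 F2=5 F3=6; commitIndex=6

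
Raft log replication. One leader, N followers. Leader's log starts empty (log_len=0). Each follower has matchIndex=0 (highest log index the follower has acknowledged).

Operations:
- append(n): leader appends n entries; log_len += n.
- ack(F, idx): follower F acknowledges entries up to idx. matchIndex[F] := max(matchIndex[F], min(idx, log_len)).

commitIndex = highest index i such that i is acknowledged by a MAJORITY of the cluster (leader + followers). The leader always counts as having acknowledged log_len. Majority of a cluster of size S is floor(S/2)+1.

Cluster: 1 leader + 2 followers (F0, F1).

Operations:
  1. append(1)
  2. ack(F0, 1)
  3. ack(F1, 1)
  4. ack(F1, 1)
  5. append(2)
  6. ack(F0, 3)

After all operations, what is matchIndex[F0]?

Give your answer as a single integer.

Answer: 3

Derivation:
Op 1: append 1 -> log_len=1
Op 2: F0 acks idx 1 -> match: F0=1 F1=0; commitIndex=1
Op 3: F1 acks idx 1 -> match: F0=1 F1=1; commitIndex=1
Op 4: F1 acks idx 1 -> match: F0=1 F1=1; commitIndex=1
Op 5: append 2 -> log_len=3
Op 6: F0 acks idx 3 -> match: F0=3 F1=1; commitIndex=3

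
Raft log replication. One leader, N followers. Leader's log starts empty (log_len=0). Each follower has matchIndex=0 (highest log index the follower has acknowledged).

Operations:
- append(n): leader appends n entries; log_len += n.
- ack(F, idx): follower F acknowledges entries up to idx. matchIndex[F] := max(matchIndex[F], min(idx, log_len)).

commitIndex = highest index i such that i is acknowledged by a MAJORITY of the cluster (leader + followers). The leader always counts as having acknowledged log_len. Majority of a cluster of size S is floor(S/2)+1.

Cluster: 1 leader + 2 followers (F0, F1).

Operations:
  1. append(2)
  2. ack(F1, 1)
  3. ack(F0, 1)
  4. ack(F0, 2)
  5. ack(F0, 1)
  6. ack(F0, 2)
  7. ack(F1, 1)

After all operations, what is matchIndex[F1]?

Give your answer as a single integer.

Op 1: append 2 -> log_len=2
Op 2: F1 acks idx 1 -> match: F0=0 F1=1; commitIndex=1
Op 3: F0 acks idx 1 -> match: F0=1 F1=1; commitIndex=1
Op 4: F0 acks idx 2 -> match: F0=2 F1=1; commitIndex=2
Op 5: F0 acks idx 1 -> match: F0=2 F1=1; commitIndex=2
Op 6: F0 acks idx 2 -> match: F0=2 F1=1; commitIndex=2
Op 7: F1 acks idx 1 -> match: F0=2 F1=1; commitIndex=2

Answer: 1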